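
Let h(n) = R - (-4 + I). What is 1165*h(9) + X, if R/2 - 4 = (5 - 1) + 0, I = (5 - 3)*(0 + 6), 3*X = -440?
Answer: 27520/3 ≈ 9173.3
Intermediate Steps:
X = -440/3 (X = (1/3)*(-440) = -440/3 ≈ -146.67)
I = 12 (I = 2*6 = 12)
R = 16 (R = 8 + 2*((5 - 1) + 0) = 8 + 2*(4 + 0) = 8 + 2*4 = 8 + 8 = 16)
h(n) = 8 (h(n) = 16 - (-4 + 12) = 16 - 1*8 = 16 - 8 = 8)
1165*h(9) + X = 1165*8 - 440/3 = 9320 - 440/3 = 27520/3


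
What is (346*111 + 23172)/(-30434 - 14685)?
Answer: -61578/45119 ≈ -1.3648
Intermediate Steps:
(346*111 + 23172)/(-30434 - 14685) = (38406 + 23172)/(-45119) = 61578*(-1/45119) = -61578/45119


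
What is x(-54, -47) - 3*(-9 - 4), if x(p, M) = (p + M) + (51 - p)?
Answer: 43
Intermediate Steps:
x(p, M) = 51 + M (x(p, M) = (M + p) + (51 - p) = 51 + M)
x(-54, -47) - 3*(-9 - 4) = (51 - 47) - 3*(-9 - 4) = 4 - 3*(-13) = 4 - 1*(-39) = 4 + 39 = 43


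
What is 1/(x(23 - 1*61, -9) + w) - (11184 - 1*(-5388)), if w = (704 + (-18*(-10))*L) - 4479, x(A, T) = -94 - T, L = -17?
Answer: -114678241/6920 ≈ -16572.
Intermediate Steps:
w = -6835 (w = (704 - 18*(-10)*(-17)) - 4479 = (704 + 180*(-17)) - 4479 = (704 - 3060) - 4479 = -2356 - 4479 = -6835)
1/(x(23 - 1*61, -9) + w) - (11184 - 1*(-5388)) = 1/((-94 - 1*(-9)) - 6835) - (11184 - 1*(-5388)) = 1/((-94 + 9) - 6835) - (11184 + 5388) = 1/(-85 - 6835) - 1*16572 = 1/(-6920) - 16572 = -1/6920 - 16572 = -114678241/6920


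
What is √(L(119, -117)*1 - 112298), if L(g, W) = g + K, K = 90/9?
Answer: I*√112169 ≈ 334.92*I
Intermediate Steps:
K = 10 (K = 90*(⅑) = 10)
L(g, W) = 10 + g (L(g, W) = g + 10 = 10 + g)
√(L(119, -117)*1 - 112298) = √((10 + 119)*1 - 112298) = √(129*1 - 112298) = √(129 - 112298) = √(-112169) = I*√112169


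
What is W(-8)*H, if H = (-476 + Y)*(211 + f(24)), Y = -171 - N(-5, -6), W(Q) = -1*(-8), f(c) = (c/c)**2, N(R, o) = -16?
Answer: -1070176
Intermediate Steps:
f(c) = 1 (f(c) = 1**2 = 1)
W(Q) = 8
Y = -155 (Y = -171 - 1*(-16) = -171 + 16 = -155)
H = -133772 (H = (-476 - 155)*(211 + 1) = -631*212 = -133772)
W(-8)*H = 8*(-133772) = -1070176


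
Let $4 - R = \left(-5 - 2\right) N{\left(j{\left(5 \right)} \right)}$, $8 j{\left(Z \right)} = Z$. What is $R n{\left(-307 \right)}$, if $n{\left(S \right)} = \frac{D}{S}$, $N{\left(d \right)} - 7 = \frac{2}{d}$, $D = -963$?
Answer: $\frac{363051}{1535} \approx 236.52$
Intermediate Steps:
$j{\left(Z \right)} = \frac{Z}{8}$
$N{\left(d \right)} = 7 + \frac{2}{d}$
$n{\left(S \right)} = - \frac{963}{S}$
$R = \frac{377}{5}$ ($R = 4 - \left(-5 - 2\right) \left(7 + \frac{2}{\frac{1}{8} \cdot 5}\right) = 4 - - 7 \left(7 + \frac{2}{\frac{5}{8}}\right) = 4 - - 7 \left(7 + 2 \cdot \frac{8}{5}\right) = 4 - - 7 \left(7 + \frac{16}{5}\right) = 4 - \left(-7\right) \frac{51}{5} = 4 - - \frac{357}{5} = 4 + \frac{357}{5} = \frac{377}{5} \approx 75.4$)
$R n{\left(-307 \right)} = \frac{377 \left(- \frac{963}{-307}\right)}{5} = \frac{377 \left(\left(-963\right) \left(- \frac{1}{307}\right)\right)}{5} = \frac{377}{5} \cdot \frac{963}{307} = \frac{363051}{1535}$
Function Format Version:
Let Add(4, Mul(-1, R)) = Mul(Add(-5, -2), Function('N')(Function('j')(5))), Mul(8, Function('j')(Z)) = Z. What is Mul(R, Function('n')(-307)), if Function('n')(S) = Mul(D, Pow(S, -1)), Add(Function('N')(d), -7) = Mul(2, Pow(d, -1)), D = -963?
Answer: Rational(363051, 1535) ≈ 236.52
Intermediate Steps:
Function('j')(Z) = Mul(Rational(1, 8), Z)
Function('N')(d) = Add(7, Mul(2, Pow(d, -1)))
Function('n')(S) = Mul(-963, Pow(S, -1))
R = Rational(377, 5) (R = Add(4, Mul(-1, Mul(Add(-5, -2), Add(7, Mul(2, Pow(Mul(Rational(1, 8), 5), -1)))))) = Add(4, Mul(-1, Mul(-7, Add(7, Mul(2, Pow(Rational(5, 8), -1)))))) = Add(4, Mul(-1, Mul(-7, Add(7, Mul(2, Rational(8, 5)))))) = Add(4, Mul(-1, Mul(-7, Add(7, Rational(16, 5))))) = Add(4, Mul(-1, Mul(-7, Rational(51, 5)))) = Add(4, Mul(-1, Rational(-357, 5))) = Add(4, Rational(357, 5)) = Rational(377, 5) ≈ 75.400)
Mul(R, Function('n')(-307)) = Mul(Rational(377, 5), Mul(-963, Pow(-307, -1))) = Mul(Rational(377, 5), Mul(-963, Rational(-1, 307))) = Mul(Rational(377, 5), Rational(963, 307)) = Rational(363051, 1535)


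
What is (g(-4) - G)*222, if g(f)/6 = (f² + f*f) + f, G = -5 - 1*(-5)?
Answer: 37296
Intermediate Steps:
G = 0 (G = -5 + 5 = 0)
g(f) = 6*f + 12*f² (g(f) = 6*((f² + f*f) + f) = 6*((f² + f²) + f) = 6*(2*f² + f) = 6*(f + 2*f²) = 6*f + 12*f²)
(g(-4) - G)*222 = (6*(-4)*(1 + 2*(-4)) - 1*0)*222 = (6*(-4)*(1 - 8) + 0)*222 = (6*(-4)*(-7) + 0)*222 = (168 + 0)*222 = 168*222 = 37296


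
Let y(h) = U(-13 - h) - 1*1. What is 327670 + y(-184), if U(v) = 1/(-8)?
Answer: 2621351/8 ≈ 3.2767e+5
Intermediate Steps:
U(v) = -⅛
y(h) = -9/8 (y(h) = -⅛ - 1*1 = -⅛ - 1 = -9/8)
327670 + y(-184) = 327670 - 9/8 = 2621351/8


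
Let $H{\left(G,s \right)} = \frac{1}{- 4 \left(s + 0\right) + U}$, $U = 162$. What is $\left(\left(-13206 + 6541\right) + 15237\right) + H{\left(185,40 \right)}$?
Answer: $\frac{17145}{2} \approx 8572.5$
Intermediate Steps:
$H{\left(G,s \right)} = \frac{1}{162 - 4 s}$ ($H{\left(G,s \right)} = \frac{1}{- 4 \left(s + 0\right) + 162} = \frac{1}{- 4 s + 162} = \frac{1}{162 - 4 s}$)
$\left(\left(-13206 + 6541\right) + 15237\right) + H{\left(185,40 \right)} = \left(\left(-13206 + 6541\right) + 15237\right) - \frac{1}{-162 + 4 \cdot 40} = \left(-6665 + 15237\right) - \frac{1}{-162 + 160} = 8572 - \frac{1}{-2} = 8572 - - \frac{1}{2} = 8572 + \frac{1}{2} = \frac{17145}{2}$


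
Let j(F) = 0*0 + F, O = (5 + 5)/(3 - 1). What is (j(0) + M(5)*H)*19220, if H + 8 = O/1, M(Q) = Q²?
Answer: -1441500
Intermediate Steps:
O = 5 (O = 10/2 = 10*(½) = 5)
j(F) = F (j(F) = 0 + F = F)
H = -3 (H = -8 + 5/1 = -8 + 5*1 = -8 + 5 = -3)
(j(0) + M(5)*H)*19220 = (0 + 5²*(-3))*19220 = (0 + 25*(-3))*19220 = (0 - 75)*19220 = -75*19220 = -1441500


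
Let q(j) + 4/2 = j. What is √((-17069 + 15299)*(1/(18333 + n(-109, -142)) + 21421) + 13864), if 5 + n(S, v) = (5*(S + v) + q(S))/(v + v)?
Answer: I*√352339557777318174/96417 ≈ 6156.4*I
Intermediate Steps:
q(j) = -2 + j
n(S, v) = -5 + (-2 + 5*v + 6*S)/(2*v) (n(S, v) = -5 + (5*(S + v) + (-2 + S))/(v + v) = -5 + ((5*S + 5*v) + (-2 + S))/((2*v)) = -5 + (-2 + 5*v + 6*S)*(1/(2*v)) = -5 + (-2 + 5*v + 6*S)/(2*v))
√((-17069 + 15299)*(1/(18333 + n(-109, -142)) + 21421) + 13864) = √((-17069 + 15299)*(1/(18333 + (½)*(-2 - 5*(-142) + 6*(-109))/(-142)) + 21421) + 13864) = √(-1770*(1/(18333 + (½)*(-1/142)*(-2 + 710 - 654)) + 21421) + 13864) = √(-1770*(1/(18333 + (½)*(-1/142)*54) + 21421) + 13864) = √(-1770*(1/(18333 - 27/142) + 21421) + 13864) = √(-1770*(1/(2603259/142) + 21421) + 13864) = √(-1770*(142/2603259 + 21421) + 13864) = √(-1770*55764411181/2603259 + 13864) = √(-32901002596790/867753 + 13864) = √(-32888972069198/867753) = I*√352339557777318174/96417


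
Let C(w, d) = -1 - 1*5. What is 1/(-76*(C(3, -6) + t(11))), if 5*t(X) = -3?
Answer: 5/2508 ≈ 0.0019936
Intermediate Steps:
t(X) = -⅗ (t(X) = (⅕)*(-3) = -⅗)
C(w, d) = -6 (C(w, d) = -1 - 5 = -6)
1/(-76*(C(3, -6) + t(11))) = 1/(-76*(-6 - ⅗)) = 1/(-76*(-33/5)) = 1/(2508/5) = 5/2508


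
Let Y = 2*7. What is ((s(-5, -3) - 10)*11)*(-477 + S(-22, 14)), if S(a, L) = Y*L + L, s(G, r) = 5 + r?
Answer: 23496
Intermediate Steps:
Y = 14
S(a, L) = 15*L (S(a, L) = 14*L + L = 15*L)
((s(-5, -3) - 10)*11)*(-477 + S(-22, 14)) = (((5 - 3) - 10)*11)*(-477 + 15*14) = ((2 - 10)*11)*(-477 + 210) = -8*11*(-267) = -88*(-267) = 23496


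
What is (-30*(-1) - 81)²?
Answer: 2601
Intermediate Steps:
(-30*(-1) - 81)² = (30 - 81)² = (-51)² = 2601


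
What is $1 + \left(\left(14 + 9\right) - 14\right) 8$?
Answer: $73$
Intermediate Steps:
$1 + \left(\left(14 + 9\right) - 14\right) 8 = 1 + \left(23 - 14\right) 8 = 1 + 9 \cdot 8 = 1 + 72 = 73$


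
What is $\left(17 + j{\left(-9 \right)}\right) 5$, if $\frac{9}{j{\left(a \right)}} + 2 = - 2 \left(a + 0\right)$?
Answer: $\frac{1405}{16} \approx 87.813$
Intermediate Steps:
$j{\left(a \right)} = \frac{9}{-2 - 2 a}$ ($j{\left(a \right)} = \frac{9}{-2 - 2 \left(a + 0\right)} = \frac{9}{-2 - 2 a}$)
$\left(17 + j{\left(-9 \right)}\right) 5 = \left(17 - \frac{9}{2 + 2 \left(-9\right)}\right) 5 = \left(17 - \frac{9}{2 - 18}\right) 5 = \left(17 - \frac{9}{-16}\right) 5 = \left(17 - - \frac{9}{16}\right) 5 = \left(17 + \frac{9}{16}\right) 5 = \frac{281}{16} \cdot 5 = \frac{1405}{16}$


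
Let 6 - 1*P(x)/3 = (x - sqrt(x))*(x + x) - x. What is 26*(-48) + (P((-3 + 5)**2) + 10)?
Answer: -1256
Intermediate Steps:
P(x) = 18 + 3*x - 6*x*(x - sqrt(x)) (P(x) = 18 - 3*((x - sqrt(x))*(x + x) - x) = 18 - 3*((x - sqrt(x))*(2*x) - x) = 18 - 3*(2*x*(x - sqrt(x)) - x) = 18 - 3*(-x + 2*x*(x - sqrt(x))) = 18 + (3*x - 6*x*(x - sqrt(x))) = 18 + 3*x - 6*x*(x - sqrt(x)))
26*(-48) + (P((-3 + 5)**2) + 10) = 26*(-48) + ((18 - 6*(-3 + 5)**4 + 3*(-3 + 5)**2 + 6*((-3 + 5)**2)**(3/2)) + 10) = -1248 + ((18 - 6*(2**2)**2 + 3*2**2 + 6*(2**2)**(3/2)) + 10) = -1248 + ((18 - 6*4**2 + 3*4 + 6*4**(3/2)) + 10) = -1248 + ((18 - 6*16 + 12 + 6*8) + 10) = -1248 + ((18 - 96 + 12 + 48) + 10) = -1248 + (-18 + 10) = -1248 - 8 = -1256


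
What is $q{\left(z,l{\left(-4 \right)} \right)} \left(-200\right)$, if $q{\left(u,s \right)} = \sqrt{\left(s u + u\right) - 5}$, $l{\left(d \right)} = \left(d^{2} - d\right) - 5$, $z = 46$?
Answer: $- 200 \sqrt{731} \approx -5407.4$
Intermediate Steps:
$l{\left(d \right)} = -5 + d^{2} - d$
$q{\left(u,s \right)} = \sqrt{-5 + u + s u}$ ($q{\left(u,s \right)} = \sqrt{\left(u + s u\right) - 5} = \sqrt{-5 + u + s u}$)
$q{\left(z,l{\left(-4 \right)} \right)} \left(-200\right) = \sqrt{-5 + 46 + \left(-5 + \left(-4\right)^{2} - -4\right) 46} \left(-200\right) = \sqrt{-5 + 46 + \left(-5 + 16 + 4\right) 46} \left(-200\right) = \sqrt{-5 + 46 + 15 \cdot 46} \left(-200\right) = \sqrt{-5 + 46 + 690} \left(-200\right) = \sqrt{731} \left(-200\right) = - 200 \sqrt{731}$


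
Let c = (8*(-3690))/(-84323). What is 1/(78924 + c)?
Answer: 84323/6655137972 ≈ 1.2670e-5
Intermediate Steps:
c = 29520/84323 (c = -29520*(-1/84323) = 29520/84323 ≈ 0.35008)
1/(78924 + c) = 1/(78924 + 29520/84323) = 1/(6655137972/84323) = 84323/6655137972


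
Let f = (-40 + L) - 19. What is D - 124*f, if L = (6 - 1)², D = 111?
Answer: 4327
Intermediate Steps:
L = 25 (L = 5² = 25)
f = -34 (f = (-40 + 25) - 19 = -15 - 19 = -34)
D - 124*f = 111 - 124*(-34) = 111 + 4216 = 4327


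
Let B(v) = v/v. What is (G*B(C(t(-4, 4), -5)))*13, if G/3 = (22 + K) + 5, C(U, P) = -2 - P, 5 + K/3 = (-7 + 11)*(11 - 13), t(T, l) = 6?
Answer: -468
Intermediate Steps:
K = -39 (K = -15 + 3*((-7 + 11)*(11 - 13)) = -15 + 3*(4*(-2)) = -15 + 3*(-8) = -15 - 24 = -39)
G = -36 (G = 3*((22 - 39) + 5) = 3*(-17 + 5) = 3*(-12) = -36)
B(v) = 1
(G*B(C(t(-4, 4), -5)))*13 = -36*1*13 = -36*13 = -468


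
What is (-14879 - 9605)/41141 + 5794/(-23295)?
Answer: -808725734/958379595 ≈ -0.84385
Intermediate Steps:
(-14879 - 9605)/41141 + 5794/(-23295) = -24484*1/41141 + 5794*(-1/23295) = -24484/41141 - 5794/23295 = -808725734/958379595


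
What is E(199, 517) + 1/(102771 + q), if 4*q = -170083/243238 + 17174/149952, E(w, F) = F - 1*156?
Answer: 1353196496391535721/3748466647970945 ≈ 361.00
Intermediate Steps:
E(w, F) = -156 + F (E(w, F) = F - 156 = -156 + F)
q = -5331729151/36474024576 (q = (-170083/243238 + 17174/149952)/4 = (-170083*1/243238 + 17174*(1/149952))/4 = (-170083/243238 + 8587/74976)/4 = (¼)*(-5331729151/9118506144) = -5331729151/36474024576 ≈ -0.14618)
E(199, 517) + 1/(102771 + q) = (-156 + 517) + 1/(102771 - 5331729151/36474024576) = 361 + 1/(3748466647970945/36474024576) = 361 + 36474024576/3748466647970945 = 1353196496391535721/3748466647970945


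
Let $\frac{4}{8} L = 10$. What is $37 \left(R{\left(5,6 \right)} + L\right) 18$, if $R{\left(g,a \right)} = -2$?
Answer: $11988$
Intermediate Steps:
$L = 20$ ($L = 2 \cdot 10 = 20$)
$37 \left(R{\left(5,6 \right)} + L\right) 18 = 37 \left(-2 + 20\right) 18 = 37 \cdot 18 \cdot 18 = 37 \cdot 324 = 11988$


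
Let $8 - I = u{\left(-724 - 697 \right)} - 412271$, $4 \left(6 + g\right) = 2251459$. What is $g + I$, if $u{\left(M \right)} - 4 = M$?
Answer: $\frac{3906219}{4} \approx 9.7656 \cdot 10^{5}$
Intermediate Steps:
$g = \frac{2251435}{4}$ ($g = -6 + \frac{1}{4} \cdot 2251459 = -6 + \frac{2251459}{4} = \frac{2251435}{4} \approx 5.6286 \cdot 10^{5}$)
$u{\left(M \right)} = 4 + M$
$I = 413696$ ($I = 8 - \left(\left(4 - 1421\right) - 412271\right) = 8 - \left(-1417 - 412271\right) = 8 - -413688 = 8 + 413688 = 413696$)
$g + I = \frac{2251435}{4} + 413696 = \frac{3906219}{4}$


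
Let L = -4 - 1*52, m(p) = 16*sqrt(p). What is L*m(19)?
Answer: -896*sqrt(19) ≈ -3905.6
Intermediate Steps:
L = -56 (L = -4 - 52 = -56)
L*m(19) = -896*sqrt(19)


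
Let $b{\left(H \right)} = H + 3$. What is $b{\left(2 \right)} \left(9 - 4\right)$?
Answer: $25$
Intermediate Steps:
$b{\left(H \right)} = 3 + H$
$b{\left(2 \right)} \left(9 - 4\right) = \left(3 + 2\right) \left(9 - 4\right) = 5 \cdot 5 = 25$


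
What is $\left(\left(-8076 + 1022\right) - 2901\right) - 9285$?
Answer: $-19240$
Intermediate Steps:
$\left(\left(-8076 + 1022\right) - 2901\right) - 9285 = \left(-7054 - 2901\right) - 9285 = -9955 - 9285 = -19240$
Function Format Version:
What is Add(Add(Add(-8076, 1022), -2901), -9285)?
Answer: -19240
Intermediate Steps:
Add(Add(Add(-8076, 1022), -2901), -9285) = Add(Add(-7054, -2901), -9285) = Add(-9955, -9285) = -19240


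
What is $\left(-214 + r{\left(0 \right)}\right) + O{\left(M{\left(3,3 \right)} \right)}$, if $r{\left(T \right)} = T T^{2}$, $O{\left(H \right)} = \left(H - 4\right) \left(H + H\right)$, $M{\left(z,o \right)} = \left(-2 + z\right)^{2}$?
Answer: $-220$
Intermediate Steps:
$O{\left(H \right)} = 2 H \left(-4 + H\right)$ ($O{\left(H \right)} = \left(-4 + H\right) 2 H = 2 H \left(-4 + H\right)$)
$r{\left(T \right)} = T^{3}$
$\left(-214 + r{\left(0 \right)}\right) + O{\left(M{\left(3,3 \right)} \right)} = \left(-214 + 0^{3}\right) + 2 \left(-2 + 3\right)^{2} \left(-4 + \left(-2 + 3\right)^{2}\right) = \left(-214 + 0\right) + 2 \cdot 1^{2} \left(-4 + 1^{2}\right) = -214 + 2 \cdot 1 \left(-4 + 1\right) = -214 + 2 \cdot 1 \left(-3\right) = -214 - 6 = -220$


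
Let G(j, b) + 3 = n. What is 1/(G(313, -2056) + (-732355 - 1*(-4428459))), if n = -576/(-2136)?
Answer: 89/328953013 ≈ 2.7056e-7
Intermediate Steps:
n = 24/89 (n = -576*(-1/2136) = 24/89 ≈ 0.26966)
G(j, b) = -243/89 (G(j, b) = -3 + 24/89 = -243/89)
1/(G(313, -2056) + (-732355 - 1*(-4428459))) = 1/(-243/89 + (-732355 - 1*(-4428459))) = 1/(-243/89 + (-732355 + 4428459)) = 1/(-243/89 + 3696104) = 1/(328953013/89) = 89/328953013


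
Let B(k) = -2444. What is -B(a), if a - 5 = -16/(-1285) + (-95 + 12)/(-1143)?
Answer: 2444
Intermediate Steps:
a = 7468718/1468755 (a = 5 + (-16/(-1285) + (-95 + 12)/(-1143)) = 5 + (-16*(-1/1285) - 83*(-1/1143)) = 5 + (16/1285 + 83/1143) = 5 + 124943/1468755 = 7468718/1468755 ≈ 5.0851)
-B(a) = -1*(-2444) = 2444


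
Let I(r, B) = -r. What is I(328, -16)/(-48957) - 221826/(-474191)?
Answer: 11015470130/23214968787 ≈ 0.47450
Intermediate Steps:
I(328, -16)/(-48957) - 221826/(-474191) = -1*328/(-48957) - 221826/(-474191) = -328*(-1/48957) - 221826*(-1/474191) = 328/48957 + 221826/474191 = 11015470130/23214968787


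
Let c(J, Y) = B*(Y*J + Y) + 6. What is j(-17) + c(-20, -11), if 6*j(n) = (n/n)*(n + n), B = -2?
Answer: -1253/3 ≈ -417.67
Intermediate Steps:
c(J, Y) = 6 - 2*Y - 2*J*Y (c(J, Y) = -2*(Y*J + Y) + 6 = -2*(J*Y + Y) + 6 = -2*(Y + J*Y) + 6 = (-2*Y - 2*J*Y) + 6 = 6 - 2*Y - 2*J*Y)
j(n) = n/3 (j(n) = ((n/n)*(n + n))/6 = (1*(2*n))/6 = (2*n)/6 = n/3)
j(-17) + c(-20, -11) = (⅓)*(-17) + (6 - 2*(-11) - 2*(-20)*(-11)) = -17/3 + (6 + 22 - 440) = -17/3 - 412 = -1253/3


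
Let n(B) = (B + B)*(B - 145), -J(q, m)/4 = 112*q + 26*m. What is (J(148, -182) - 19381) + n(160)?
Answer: -61957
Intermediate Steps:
J(q, m) = -448*q - 104*m (J(q, m) = -4*(112*q + 26*m) = -4*(26*m + 112*q) = -448*q - 104*m)
n(B) = 2*B*(-145 + B) (n(B) = (2*B)*(-145 + B) = 2*B*(-145 + B))
(J(148, -182) - 19381) + n(160) = ((-448*148 - 104*(-182)) - 19381) + 2*160*(-145 + 160) = ((-66304 + 18928) - 19381) + 2*160*15 = (-47376 - 19381) + 4800 = -66757 + 4800 = -61957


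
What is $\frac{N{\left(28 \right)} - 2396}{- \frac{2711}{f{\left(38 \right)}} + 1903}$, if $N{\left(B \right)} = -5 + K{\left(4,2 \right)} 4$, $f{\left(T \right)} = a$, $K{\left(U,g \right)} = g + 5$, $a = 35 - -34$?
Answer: $- \frac{163737}{128596} \approx -1.2733$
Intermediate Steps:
$a = 69$ ($a = 35 + 34 = 69$)
$K{\left(U,g \right)} = 5 + g$
$f{\left(T \right)} = 69$
$N{\left(B \right)} = 23$ ($N{\left(B \right)} = -5 + \left(5 + 2\right) 4 = -5 + 7 \cdot 4 = -5 + 28 = 23$)
$\frac{N{\left(28 \right)} - 2396}{- \frac{2711}{f{\left(38 \right)}} + 1903} = \frac{23 - 2396}{- \frac{2711}{69} + 1903} = - \frac{2373}{\left(-2711\right) \frac{1}{69} + 1903} = - \frac{2373}{- \frac{2711}{69} + 1903} = - \frac{2373}{\frac{128596}{69}} = \left(-2373\right) \frac{69}{128596} = - \frac{163737}{128596}$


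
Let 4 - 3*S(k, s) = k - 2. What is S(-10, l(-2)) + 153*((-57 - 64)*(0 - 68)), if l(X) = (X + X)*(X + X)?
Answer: 3776668/3 ≈ 1.2589e+6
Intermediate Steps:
l(X) = 4*X² (l(X) = (2*X)*(2*X) = 4*X²)
S(k, s) = 2 - k/3 (S(k, s) = 4/3 - (k - 2)/3 = 4/3 - (-2 + k)/3 = 4/3 + (⅔ - k/3) = 2 - k/3)
S(-10, l(-2)) + 153*((-57 - 64)*(0 - 68)) = (2 - ⅓*(-10)) + 153*((-57 - 64)*(0 - 68)) = (2 + 10/3) + 153*(-121*(-68)) = 16/3 + 153*8228 = 16/3 + 1258884 = 3776668/3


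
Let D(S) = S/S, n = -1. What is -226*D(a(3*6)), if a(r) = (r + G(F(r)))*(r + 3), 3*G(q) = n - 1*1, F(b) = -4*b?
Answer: -226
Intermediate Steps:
G(q) = -2/3 (G(q) = (-1 - 1*1)/3 = (-1 - 1)/3 = (1/3)*(-2) = -2/3)
a(r) = (3 + r)*(-2/3 + r) (a(r) = (r - 2/3)*(r + 3) = (-2/3 + r)*(3 + r) = (3 + r)*(-2/3 + r))
D(S) = 1
-226*D(a(3*6)) = -226*1 = -226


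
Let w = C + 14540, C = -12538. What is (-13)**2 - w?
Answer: -1833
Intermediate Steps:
w = 2002 (w = -12538 + 14540 = 2002)
(-13)**2 - w = (-13)**2 - 1*2002 = 169 - 2002 = -1833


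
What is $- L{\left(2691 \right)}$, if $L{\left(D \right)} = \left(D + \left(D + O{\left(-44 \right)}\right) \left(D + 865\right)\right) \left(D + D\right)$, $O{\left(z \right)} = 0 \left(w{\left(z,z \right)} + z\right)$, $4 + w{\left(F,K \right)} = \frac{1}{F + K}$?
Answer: $-51515895834$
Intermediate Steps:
$w{\left(F,K \right)} = -4 + \frac{1}{F + K}$
$O{\left(z \right)} = 0$ ($O{\left(z \right)} = 0 \left(\frac{1 - 4 z - 4 z}{z + z} + z\right) = 0 \left(\frac{1 - 8 z}{2 z} + z\right) = 0 \left(z + \frac{1 - 8 z}{2 z}\right) = 0$)
$L{\left(D \right)} = 2 D \left(D + D \left(865 + D\right)\right)$ ($L{\left(D \right)} = \left(D + \left(D + 0\right) \left(D + 865\right)\right) \left(D + D\right) = \left(D + D \left(865 + D\right)\right) 2 D = 2 D \left(D + D \left(865 + D\right)\right)$)
$- L{\left(2691 \right)} = - 2 \cdot 2691^{2} \left(866 + 2691\right) = - 2 \cdot 7241481 \cdot 3557 = \left(-1\right) 51515895834 = -51515895834$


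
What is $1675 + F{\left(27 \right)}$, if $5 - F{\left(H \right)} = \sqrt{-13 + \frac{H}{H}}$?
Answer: $1680 - 2 i \sqrt{3} \approx 1680.0 - 3.4641 i$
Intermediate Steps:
$F{\left(H \right)} = 5 - 2 i \sqrt{3}$ ($F{\left(H \right)} = 5 - \sqrt{-13 + \frac{H}{H}} = 5 - \sqrt{-13 + 1} = 5 - \sqrt{-12} = 5 - 2 i \sqrt{3}$)
$1675 + F{\left(27 \right)} = 1675 + \left(5 - 2 i \sqrt{3}\right) = 1680 - 2 i \sqrt{3}$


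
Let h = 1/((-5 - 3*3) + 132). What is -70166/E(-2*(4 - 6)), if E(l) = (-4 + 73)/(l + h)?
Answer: -16594259/4071 ≈ -4076.2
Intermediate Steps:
h = 1/118 (h = 1/((-5 - 9) + 132) = 1/(-14 + 132) = 1/118 ≈ 0.0084746)
E(l) = 69/(1/118 + l) (E(l) = (-4 + 73)/(l + 1/118) = 69/(1/118 + l))
-70166/E(-2*(4 - 6)) = -70166/(8142/(1 + 118*(-2*(4 - 6)))) = -70166/(8142/(1 + 118*(-2*(-2)))) = -70166/(8142/(1 + 118*4)) = -70166/(8142/(1 + 472)) = -70166/(8142/473) = -70166/(8142*(1/473)) = -70166/8142/473 = -70166*473/8142 = -1*16594259/4071 = -16594259/4071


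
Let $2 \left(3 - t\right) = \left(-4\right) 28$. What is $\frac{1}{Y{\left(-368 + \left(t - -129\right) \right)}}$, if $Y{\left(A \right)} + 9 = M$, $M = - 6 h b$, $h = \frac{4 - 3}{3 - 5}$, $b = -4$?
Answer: $- \frac{1}{21} \approx -0.047619$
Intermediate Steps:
$h = - \frac{1}{2}$ ($h = 1 \frac{1}{-2} = 1 \left(- \frac{1}{2}\right) = - \frac{1}{2} \approx -0.5$)
$t = 59$ ($t = 3 - \frac{\left(-4\right) 28}{2} = 3 - -56 = 3 + 56 = 59$)
$M = -12$ ($M = \left(-6\right) \left(- \frac{1}{2}\right) \left(-4\right) = 3 \left(-4\right) = -12$)
$Y{\left(A \right)} = -21$ ($Y{\left(A \right)} = -9 - 12 = -21$)
$\frac{1}{Y{\left(-368 + \left(t - -129\right) \right)}} = \frac{1}{-21} = - \frac{1}{21}$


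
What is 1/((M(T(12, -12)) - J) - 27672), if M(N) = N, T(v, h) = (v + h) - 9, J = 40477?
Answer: -1/68158 ≈ -1.4672e-5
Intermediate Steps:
T(v, h) = -9 + h + v (T(v, h) = (h + v) - 9 = -9 + h + v)
1/((M(T(12, -12)) - J) - 27672) = 1/(((-9 - 12 + 12) - 1*40477) - 27672) = 1/((-9 - 40477) - 27672) = 1/(-40486 - 27672) = 1/(-68158) = -1/68158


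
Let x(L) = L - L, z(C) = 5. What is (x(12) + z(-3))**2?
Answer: 25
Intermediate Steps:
x(L) = 0
(x(12) + z(-3))**2 = (0 + 5)**2 = 5**2 = 25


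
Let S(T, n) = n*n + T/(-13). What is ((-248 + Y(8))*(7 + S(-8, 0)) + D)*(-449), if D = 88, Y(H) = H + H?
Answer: 9798976/13 ≈ 7.5377e+5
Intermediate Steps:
Y(H) = 2*H
S(T, n) = n² - T/13 (S(T, n) = n² + T*(-1/13) = n² - T/13)
((-248 + Y(8))*(7 + S(-8, 0)) + D)*(-449) = ((-248 + 2*8)*(7 + (0² - 1/13*(-8))) + 88)*(-449) = ((-248 + 16)*(7 + (0 + 8/13)) + 88)*(-449) = (-232*(7 + 8/13) + 88)*(-449) = (-232*99/13 + 88)*(-449) = (-22968/13 + 88)*(-449) = -21824/13*(-449) = 9798976/13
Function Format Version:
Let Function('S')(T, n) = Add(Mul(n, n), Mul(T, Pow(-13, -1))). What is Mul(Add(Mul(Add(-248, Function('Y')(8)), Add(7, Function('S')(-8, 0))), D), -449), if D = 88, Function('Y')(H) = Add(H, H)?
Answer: Rational(9798976, 13) ≈ 7.5377e+5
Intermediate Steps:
Function('Y')(H) = Mul(2, H)
Function('S')(T, n) = Add(Pow(n, 2), Mul(Rational(-1, 13), T)) (Function('S')(T, n) = Add(Pow(n, 2), Mul(T, Rational(-1, 13))) = Add(Pow(n, 2), Mul(Rational(-1, 13), T)))
Mul(Add(Mul(Add(-248, Function('Y')(8)), Add(7, Function('S')(-8, 0))), D), -449) = Mul(Add(Mul(Add(-248, Mul(2, 8)), Add(7, Add(Pow(0, 2), Mul(Rational(-1, 13), -8)))), 88), -449) = Mul(Add(Mul(Add(-248, 16), Add(7, Add(0, Rational(8, 13)))), 88), -449) = Mul(Add(Mul(-232, Add(7, Rational(8, 13))), 88), -449) = Mul(Add(Mul(-232, Rational(99, 13)), 88), -449) = Mul(Add(Rational(-22968, 13), 88), -449) = Mul(Rational(-21824, 13), -449) = Rational(9798976, 13)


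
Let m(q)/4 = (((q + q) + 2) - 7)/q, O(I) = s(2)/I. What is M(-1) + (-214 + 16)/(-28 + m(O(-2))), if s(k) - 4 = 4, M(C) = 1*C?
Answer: 61/5 ≈ 12.200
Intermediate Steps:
M(C) = C
s(k) = 8 (s(k) = 4 + 4 = 8)
O(I) = 8/I
m(q) = 4*(-5 + 2*q)/q (m(q) = 4*((((q + q) + 2) - 7)/q) = 4*(((2*q + 2) - 7)/q) = 4*(((2 + 2*q) - 7)/q) = 4*((-5 + 2*q)/q) = 4*(-5 + 2*q)/q)
M(-1) + (-214 + 16)/(-28 + m(O(-2))) = -1 + (-214 + 16)/(-28 + (8 - 20/(8/(-2)))) = -1 - 198/(-28 + (8 - 20/(8*(-1/2)))) = -1 - 198/(-28 + (8 - 20/(-4))) = -1 - 198/(-28 + (8 - 20*(-1/4))) = -1 - 198/(-28 + (8 + 5)) = -1 - 198/(-28 + 13) = -1 - 198/(-15) = -1 - 198*(-1/15) = -1 + 66/5 = 61/5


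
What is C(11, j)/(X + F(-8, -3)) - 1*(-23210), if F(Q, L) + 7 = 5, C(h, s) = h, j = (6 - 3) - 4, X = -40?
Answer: 974809/42 ≈ 23210.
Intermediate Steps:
j = -1 (j = 3 - 4 = -1)
F(Q, L) = -2 (F(Q, L) = -7 + 5 = -2)
C(11, j)/(X + F(-8, -3)) - 1*(-23210) = 11/(-40 - 2) - 1*(-23210) = 11/(-42) + 23210 = -1/42*11 + 23210 = -11/42 + 23210 = 974809/42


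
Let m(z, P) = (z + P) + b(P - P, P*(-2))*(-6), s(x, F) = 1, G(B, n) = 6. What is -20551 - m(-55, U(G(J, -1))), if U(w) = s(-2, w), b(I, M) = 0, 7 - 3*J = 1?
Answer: -20497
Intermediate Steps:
J = 2 (J = 7/3 - 1/3*1 = 7/3 - 1/3 = 2)
U(w) = 1
m(z, P) = P + z (m(z, P) = (z + P) + 0*(-6) = (P + z) + 0 = P + z)
-20551 - m(-55, U(G(J, -1))) = -20551 - (1 - 55) = -20551 - 1*(-54) = -20551 + 54 = -20497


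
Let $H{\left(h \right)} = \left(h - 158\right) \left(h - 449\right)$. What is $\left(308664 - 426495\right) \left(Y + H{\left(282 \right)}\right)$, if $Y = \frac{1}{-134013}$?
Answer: $\frac{3516103906735}{1441} \approx 2.44 \cdot 10^{9}$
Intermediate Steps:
$Y = - \frac{1}{134013} \approx -7.462 \cdot 10^{-6}$
$H{\left(h \right)} = \left(-449 + h\right) \left(-158 + h\right)$ ($H{\left(h \right)} = \left(-158 + h\right) \left(-449 + h\right) = \left(-449 + h\right) \left(-158 + h\right)$)
$\left(308664 - 426495\right) \left(Y + H{\left(282 \right)}\right) = \left(308664 - 426495\right) \left(- \frac{1}{134013} + \left(70942 + 282^{2} - 171174\right)\right) = - 117831 \left(- \frac{1}{134013} + \left(70942 + 79524 - 171174\right)\right) = - 117831 \left(- \frac{1}{134013} - 20708\right) = \left(-117831\right) \left(- \frac{2775141205}{134013}\right) = \frac{3516103906735}{1441}$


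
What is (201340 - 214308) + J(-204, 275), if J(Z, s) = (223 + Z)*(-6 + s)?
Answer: -7857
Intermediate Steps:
J(Z, s) = (-6 + s)*(223 + Z)
(201340 - 214308) + J(-204, 275) = (201340 - 214308) + (-1338 - 6*(-204) + 223*275 - 204*275) = -12968 + (-1338 + 1224 + 61325 - 56100) = -12968 + 5111 = -7857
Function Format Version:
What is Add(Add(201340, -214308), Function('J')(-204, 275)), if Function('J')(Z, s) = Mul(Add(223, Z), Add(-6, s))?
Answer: -7857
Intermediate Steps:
Function('J')(Z, s) = Mul(Add(-6, s), Add(223, Z))
Add(Add(201340, -214308), Function('J')(-204, 275)) = Add(Add(201340, -214308), Add(-1338, Mul(-6, -204), Mul(223, 275), Mul(-204, 275))) = Add(-12968, Add(-1338, 1224, 61325, -56100)) = Add(-12968, 5111) = -7857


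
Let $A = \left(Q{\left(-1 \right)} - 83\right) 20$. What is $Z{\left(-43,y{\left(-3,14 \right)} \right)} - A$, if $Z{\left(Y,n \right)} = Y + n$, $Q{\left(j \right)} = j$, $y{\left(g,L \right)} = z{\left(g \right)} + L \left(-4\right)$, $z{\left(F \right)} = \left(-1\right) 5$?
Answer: $1576$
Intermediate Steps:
$z{\left(F \right)} = -5$
$y{\left(g,L \right)} = -5 - 4 L$ ($y{\left(g,L \right)} = -5 + L \left(-4\right) = -5 - 4 L$)
$A = -1680$ ($A = \left(-1 - 83\right) 20 = \left(-84\right) 20 = -1680$)
$Z{\left(-43,y{\left(-3,14 \right)} \right)} - A = \left(-43 - 61\right) - -1680 = \left(-43 - 61\right) + 1680 = -104 + 1680 = 1576$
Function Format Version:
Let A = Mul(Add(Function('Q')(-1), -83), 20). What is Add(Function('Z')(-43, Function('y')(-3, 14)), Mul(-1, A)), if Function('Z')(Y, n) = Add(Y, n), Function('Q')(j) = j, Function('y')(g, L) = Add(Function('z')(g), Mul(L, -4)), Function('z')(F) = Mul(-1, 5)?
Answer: 1576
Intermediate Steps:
Function('z')(F) = -5
Function('y')(g, L) = Add(-5, Mul(-4, L)) (Function('y')(g, L) = Add(-5, Mul(L, -4)) = Add(-5, Mul(-4, L)))
A = -1680 (A = Mul(Add(-1, -83), 20) = Mul(-84, 20) = -1680)
Add(Function('Z')(-43, Function('y')(-3, 14)), Mul(-1, A)) = Add(Add(-43, Add(-5, Mul(-4, 14))), Mul(-1, -1680)) = Add(Add(-43, Add(-5, -56)), 1680) = Add(Add(-43, -61), 1680) = Add(-104, 1680) = 1576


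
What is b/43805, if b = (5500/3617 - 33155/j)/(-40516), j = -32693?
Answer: -59946627/41974306169152756 ≈ -1.4282e-9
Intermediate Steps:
b = -299733135/4791040539796 (b = (5500/3617 - 33155/(-32693))/(-40516) = (5500*(1/3617) - 33155*(-1/32693))*(-1/40516) = (5500/3617 + 33155/32693)*(-1/40516) = (299733135/118250581)*(-1/40516) = -299733135/4791040539796 ≈ -6.2561e-5)
b/43805 = -299733135/4791040539796/43805 = -299733135/4791040539796*1/43805 = -59946627/41974306169152756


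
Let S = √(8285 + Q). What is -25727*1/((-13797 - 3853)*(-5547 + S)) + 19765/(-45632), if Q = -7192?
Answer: -1342504816401601/3097598539169600 - 25727*√1093/543057247400 ≈ -0.43340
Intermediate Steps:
S = √1093 (S = √(8285 - 7192) = √1093 ≈ 33.061)
-25727*1/((-13797 - 3853)*(-5547 + S)) + 19765/(-45632) = -25727*1/((-13797 - 3853)*(-5547 + √1093)) + 19765/(-45632) = -25727*(-1/(17650*(-5547 + √1093))) + 19765*(-1/45632) = -25727/(97904550 - 17650*√1093) - 19765/45632 = -19765/45632 - 25727/(97904550 - 17650*√1093)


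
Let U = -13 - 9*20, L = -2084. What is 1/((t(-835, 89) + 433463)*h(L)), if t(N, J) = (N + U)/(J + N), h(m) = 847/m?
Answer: -777332/136944834411 ≈ -5.6762e-6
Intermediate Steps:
U = -193 (U = -13 - 180 = -193)
t(N, J) = (-193 + N)/(J + N) (t(N, J) = (N - 193)/(J + N) = (-193 + N)/(J + N))
1/((t(-835, 89) + 433463)*h(L)) = 1/(((-193 - 835)/(89 - 835) + 433463)*((847/(-2084)))) = 1/((-1028/(-746) + 433463)*((847*(-1/2084)))) = 1/((-1/746*(-1028) + 433463)*(-847/2084)) = -2084/847/(514/373 + 433463) = -2084/847/(161682213/373) = (373/161682213)*(-2084/847) = -777332/136944834411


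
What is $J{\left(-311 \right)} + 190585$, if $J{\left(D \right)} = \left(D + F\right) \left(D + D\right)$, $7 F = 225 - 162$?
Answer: $378429$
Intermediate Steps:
$F = 9$ ($F = \frac{225 - 162}{7} = \frac{1}{7} \cdot 63 = 9$)
$J{\left(D \right)} = 2 D \left(9 + D\right)$ ($J{\left(D \right)} = \left(D + 9\right) \left(D + D\right) = \left(9 + D\right) 2 D = 2 D \left(9 + D\right)$)
$J{\left(-311 \right)} + 190585 = 2 \left(-311\right) \left(9 - 311\right) + 190585 = 2 \left(-311\right) \left(-302\right) + 190585 = 187844 + 190585 = 378429$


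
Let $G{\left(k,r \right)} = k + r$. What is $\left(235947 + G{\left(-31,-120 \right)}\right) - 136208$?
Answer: $99588$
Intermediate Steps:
$\left(235947 + G{\left(-31,-120 \right)}\right) - 136208 = \left(235947 - 151\right) - 136208 = 235796 - 136208 = 99588$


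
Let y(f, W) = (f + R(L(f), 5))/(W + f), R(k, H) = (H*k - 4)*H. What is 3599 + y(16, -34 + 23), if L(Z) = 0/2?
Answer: 17991/5 ≈ 3598.2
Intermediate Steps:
L(Z) = 0 (L(Z) = 0*(1/2) = 0)
R(k, H) = H*(-4 + H*k) (R(k, H) = (-4 + H*k)*H = H*(-4 + H*k))
y(f, W) = (-20 + f)/(W + f) (y(f, W) = (f + 5*(-4 + 5*0))/(W + f) = (f + 5*(-4 + 0))/(W + f) = (f + 5*(-4))/(W + f) = (f - 20)/(W + f) = (-20 + f)/(W + f))
3599 + y(16, -34 + 23) = 3599 + (-20 + 16)/((-34 + 23) + 16) = 3599 - 4/(-11 + 16) = 3599 - 4/5 = 17991/5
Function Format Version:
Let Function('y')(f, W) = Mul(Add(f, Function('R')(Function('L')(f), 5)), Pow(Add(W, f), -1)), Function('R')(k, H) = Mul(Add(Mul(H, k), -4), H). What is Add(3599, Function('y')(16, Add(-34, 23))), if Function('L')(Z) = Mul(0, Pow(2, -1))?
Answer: Rational(17991, 5) ≈ 3598.2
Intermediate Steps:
Function('L')(Z) = 0 (Function('L')(Z) = Mul(0, Rational(1, 2)) = 0)
Function('R')(k, H) = Mul(H, Add(-4, Mul(H, k))) (Function('R')(k, H) = Mul(Add(-4, Mul(H, k)), H) = Mul(H, Add(-4, Mul(H, k))))
Function('y')(f, W) = Mul(Pow(Add(W, f), -1), Add(-20, f)) (Function('y')(f, W) = Mul(Add(f, Mul(5, Add(-4, Mul(5, 0)))), Pow(Add(W, f), -1)) = Mul(Add(f, Mul(5, Add(-4, 0))), Pow(Add(W, f), -1)) = Mul(Add(f, Mul(5, -4)), Pow(Add(W, f), -1)) = Mul(Add(f, -20), Pow(Add(W, f), -1)) = Mul(Add(-20, f), Pow(Add(W, f), -1)) = Mul(Pow(Add(W, f), -1), Add(-20, f)))
Add(3599, Function('y')(16, Add(-34, 23))) = Add(3599, Mul(Pow(Add(Add(-34, 23), 16), -1), Add(-20, 16))) = Add(3599, Mul(Pow(Add(-11, 16), -1), -4)) = Add(3599, Mul(Pow(5, -1), -4)) = Add(3599, Mul(Rational(1, 5), -4)) = Add(3599, Rational(-4, 5)) = Rational(17991, 5)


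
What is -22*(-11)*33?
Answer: 7986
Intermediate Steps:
-22*(-11)*33 = 242*33 = 7986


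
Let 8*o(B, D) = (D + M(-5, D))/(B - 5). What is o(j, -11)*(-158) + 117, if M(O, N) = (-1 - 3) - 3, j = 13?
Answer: 2583/16 ≈ 161.44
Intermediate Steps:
M(O, N) = -7 (M(O, N) = -4 - 3 = -7)
o(B, D) = (-7 + D)/(8*(-5 + B)) (o(B, D) = ((D - 7)/(B - 5))/8 = ((-7 + D)/(-5 + B))/8 = (-7 + D)/(8*(-5 + B)))
o(j, -11)*(-158) + 117 = ((-7 - 11)/(8*(-5 + 13)))*(-158) + 117 = ((1/8)*(-18)/8)*(-158) + 117 = ((1/8)*(1/8)*(-18))*(-158) + 117 = -9/32*(-158) + 117 = 711/16 + 117 = 2583/16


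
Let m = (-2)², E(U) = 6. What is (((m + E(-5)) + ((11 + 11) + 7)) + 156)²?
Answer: 38025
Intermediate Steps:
m = 4
(((m + E(-5)) + ((11 + 11) + 7)) + 156)² = (((4 + 6) + ((11 + 11) + 7)) + 156)² = ((10 + (22 + 7)) + 156)² = ((10 + 29) + 156)² = (39 + 156)² = 195² = 38025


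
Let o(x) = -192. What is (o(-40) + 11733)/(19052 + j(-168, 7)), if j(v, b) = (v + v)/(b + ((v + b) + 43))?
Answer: 142339/235012 ≈ 0.60567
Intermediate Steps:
j(v, b) = 2*v/(43 + v + 2*b) (j(v, b) = (2*v)/(b + ((b + v) + 43)) = (2*v)/(b + (43 + b + v)) = (2*v)/(43 + v + 2*b) = 2*v/(43 + v + 2*b))
(o(-40) + 11733)/(19052 + j(-168, 7)) = (-192 + 11733)/(19052 + 2*(-168)/(43 - 168 + 2*7)) = 11541/(19052 + 2*(-168)/(43 - 168 + 14)) = 11541/(19052 + 2*(-168)/(-111)) = 11541/(19052 + 2*(-168)*(-1/111)) = 11541/(19052 + 112/37) = 11541/(705036/37) = 11541*(37/705036) = 142339/235012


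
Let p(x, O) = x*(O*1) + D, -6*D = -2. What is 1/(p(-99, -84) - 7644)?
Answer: 3/2017 ≈ 0.0014874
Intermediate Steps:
D = ⅓ (D = -⅙*(-2) = ⅓ ≈ 0.33333)
p(x, O) = ⅓ + O*x (p(x, O) = x*(O*1) + ⅓ = x*O + ⅓ = O*x + ⅓ = ⅓ + O*x)
1/(p(-99, -84) - 7644) = 1/((⅓ - 84*(-99)) - 7644) = 1/((⅓ + 8316) - 7644) = 1/(24949/3 - 7644) = 1/(2017/3) = 3/2017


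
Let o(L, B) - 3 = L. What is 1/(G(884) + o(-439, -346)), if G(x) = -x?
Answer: -1/1320 ≈ -0.00075758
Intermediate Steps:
o(L, B) = 3 + L
1/(G(884) + o(-439, -346)) = 1/(-1*884 + (3 - 439)) = 1/(-884 - 436) = 1/(-1320) = -1/1320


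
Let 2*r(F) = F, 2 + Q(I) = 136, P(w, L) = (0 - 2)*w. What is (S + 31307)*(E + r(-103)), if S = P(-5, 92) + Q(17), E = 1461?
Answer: 88660369/2 ≈ 4.4330e+7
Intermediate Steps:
P(w, L) = -2*w
Q(I) = 134 (Q(I) = -2 + 136 = 134)
r(F) = F/2
S = 144 (S = -2*(-5) + 134 = 10 + 134 = 144)
(S + 31307)*(E + r(-103)) = (144 + 31307)*(1461 + (1/2)*(-103)) = 31451*(1461 - 103/2) = 31451*(2819/2) = 88660369/2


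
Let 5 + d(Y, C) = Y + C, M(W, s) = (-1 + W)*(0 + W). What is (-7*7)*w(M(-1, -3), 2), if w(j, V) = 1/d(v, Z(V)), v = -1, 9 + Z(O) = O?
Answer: 49/13 ≈ 3.7692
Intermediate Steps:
M(W, s) = W*(-1 + W) (M(W, s) = (-1 + W)*W = W*(-1 + W))
Z(O) = -9 + O
d(Y, C) = -5 + C + Y (d(Y, C) = -5 + (Y + C) = -5 + (C + Y) = -5 + C + Y)
w(j, V) = 1/(-15 + V) (w(j, V) = 1/(-5 + (-9 + V) - 1) = 1/(-15 + V))
(-7*7)*w(M(-1, -3), 2) = (-7*7)/(-15 + 2) = -49/(-13) = -49*(-1/13) = 49/13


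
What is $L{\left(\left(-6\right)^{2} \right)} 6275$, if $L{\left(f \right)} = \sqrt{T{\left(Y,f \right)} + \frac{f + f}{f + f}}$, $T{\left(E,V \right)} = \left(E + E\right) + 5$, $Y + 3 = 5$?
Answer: $6275 \sqrt{10} \approx 19843.0$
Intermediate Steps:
$Y = 2$ ($Y = -3 + 5 = 2$)
$T{\left(E,V \right)} = 5 + 2 E$ ($T{\left(E,V \right)} = 2 E + 5 = 5 + 2 E$)
$L{\left(f \right)} = \sqrt{10}$ ($L{\left(f \right)} = \sqrt{\left(5 + 2 \cdot 2\right) + \frac{f + f}{f + f}} = \sqrt{\left(5 + 4\right) + \frac{2 f}{2 f}} = \sqrt{9 + 2 f \frac{1}{2 f}} = \sqrt{9 + 1} = \sqrt{10}$)
$L{\left(\left(-6\right)^{2} \right)} 6275 = \sqrt{10} \cdot 6275 = 6275 \sqrt{10}$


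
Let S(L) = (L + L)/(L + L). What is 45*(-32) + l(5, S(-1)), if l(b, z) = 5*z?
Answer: -1435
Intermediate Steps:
S(L) = 1 (S(L) = (2*L)/((2*L)) = (2*L)*(1/(2*L)) = 1)
45*(-32) + l(5, S(-1)) = 45*(-32) + 5*1 = -1440 + 5 = -1435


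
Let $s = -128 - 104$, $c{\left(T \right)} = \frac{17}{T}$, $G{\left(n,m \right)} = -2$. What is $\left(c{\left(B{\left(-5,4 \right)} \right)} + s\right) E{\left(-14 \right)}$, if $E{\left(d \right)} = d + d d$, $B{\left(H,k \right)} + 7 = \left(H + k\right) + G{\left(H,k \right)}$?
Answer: $- \frac{212667}{5} \approx -42533.0$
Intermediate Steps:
$B{\left(H,k \right)} = -9 + H + k$ ($B{\left(H,k \right)} = -7 - \left(2 - H - k\right) = -7 + \left(-2 + H + k\right) = -9 + H + k$)
$E{\left(d \right)} = d + d^{2}$
$s = -232$ ($s = -128 - 104 = -232$)
$\left(c{\left(B{\left(-5,4 \right)} \right)} + s\right) E{\left(-14 \right)} = \left(\frac{17}{-9 - 5 + 4} - 232\right) \left(- 14 \left(1 - 14\right)\right) = \left(\frac{17}{-10} - 232\right) \left(\left(-14\right) \left(-13\right)\right) = \left(17 \left(- \frac{1}{10}\right) - 232\right) 182 = \left(- \frac{17}{10} - 232\right) 182 = \left(- \frac{2337}{10}\right) 182 = - \frac{212667}{5}$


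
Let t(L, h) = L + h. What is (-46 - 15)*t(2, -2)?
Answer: 0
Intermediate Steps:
(-46 - 15)*t(2, -2) = (-46 - 15)*(2 - 2) = -61*0 = 0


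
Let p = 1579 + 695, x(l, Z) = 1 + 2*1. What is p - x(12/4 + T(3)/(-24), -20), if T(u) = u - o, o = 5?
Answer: 2271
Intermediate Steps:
T(u) = -5 + u (T(u) = u - 1*5 = u - 5 = -5 + u)
x(l, Z) = 3 (x(l, Z) = 1 + 2 = 3)
p = 2274
p - x(12/4 + T(3)/(-24), -20) = 2274 - 1*3 = 2274 - 3 = 2271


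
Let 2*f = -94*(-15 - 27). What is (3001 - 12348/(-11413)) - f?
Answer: 11733499/11413 ≈ 1028.1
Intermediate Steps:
f = 1974 (f = (-94*(-15 - 27))/2 = (-94*(-42))/2 = (½)*3948 = 1974)
(3001 - 12348/(-11413)) - f = (3001 - 12348/(-11413)) - 1*1974 = (3001 - 12348*(-1)/11413) - 1974 = (3001 - 1*(-12348/11413)) - 1974 = (3001 + 12348/11413) - 1974 = 34262761/11413 - 1974 = 11733499/11413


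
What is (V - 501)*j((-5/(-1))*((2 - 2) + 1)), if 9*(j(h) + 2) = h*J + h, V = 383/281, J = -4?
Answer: 1544378/843 ≈ 1832.0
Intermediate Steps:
V = 383/281 (V = 383*(1/281) = 383/281 ≈ 1.3630)
j(h) = -2 - h/3 (j(h) = -2 + (h*(-4) + h)/9 = -2 + (-4*h + h)/9 = -2 + (-3*h)/9 = -2 - h/3)
(V - 501)*j((-5/(-1))*((2 - 2) + 1)) = (383/281 - 501)*(-2 - (-5/(-1))*((2 - 2) + 1)/3) = -140398*(-2 - (-5*(-1))*(0 + 1)/3)/281 = -140398*(-2 - 5/3)/281 = -140398/281*(-11/3) = 1544378/843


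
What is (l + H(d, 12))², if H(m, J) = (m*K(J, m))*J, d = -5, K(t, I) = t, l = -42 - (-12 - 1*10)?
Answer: 547600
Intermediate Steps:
l = -20 (l = -42 - (-12 - 10) = -42 - 1*(-22) = -42 + 22 = -20)
H(m, J) = m*J² (H(m, J) = (m*J)*J = (J*m)*J = m*J²)
(l + H(d, 12))² = (-20 - 5*12²)² = (-20 - 5*144)² = (-20 - 720)² = (-740)² = 547600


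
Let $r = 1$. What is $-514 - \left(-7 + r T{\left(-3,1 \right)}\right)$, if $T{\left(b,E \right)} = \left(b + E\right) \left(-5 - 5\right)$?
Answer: $-527$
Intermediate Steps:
$T{\left(b,E \right)} = - 10 E - 10 b$ ($T{\left(b,E \right)} = \left(E + b\right) \left(-10\right) = - 10 E - 10 b$)
$-514 - \left(-7 + r T{\left(-3,1 \right)}\right) = -514 - \left(-7 + 1 \left(\left(-10\right) 1 - -30\right)\right) = -514 - \left(-7 + 1 \left(-10 + 30\right)\right) = -514 - \left(-7 + 1 \cdot 20\right) = -514 - \left(-7 + 20\right) = -514 - 13 = -527$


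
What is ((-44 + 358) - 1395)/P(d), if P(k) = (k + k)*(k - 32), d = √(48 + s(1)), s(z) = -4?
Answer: 1081/1960 + 2162*√11/2695 ≈ 3.2122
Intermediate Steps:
d = 2*√11 (d = √(48 - 4) = √44 = 2*√11 ≈ 6.6332)
P(k) = 2*k*(-32 + k) (P(k) = (2*k)*(-32 + k) = 2*k*(-32 + k))
((-44 + 358) - 1395)/P(d) = ((-44 + 358) - 1395)/((2*(2*√11)*(-32 + 2*√11))) = (314 - 1395)/((4*√11*(-32 + 2*√11))) = -1081*√11/(44*(-32 + 2*√11))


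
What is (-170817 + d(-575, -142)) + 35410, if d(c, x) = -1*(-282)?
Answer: -135125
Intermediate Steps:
d(c, x) = 282
(-170817 + d(-575, -142)) + 35410 = (-170817 + 282) + 35410 = -170535 + 35410 = -135125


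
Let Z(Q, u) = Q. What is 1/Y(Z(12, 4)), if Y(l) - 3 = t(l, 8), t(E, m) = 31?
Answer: 1/34 ≈ 0.029412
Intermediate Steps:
Y(l) = 34 (Y(l) = 3 + 31 = 34)
1/Y(Z(12, 4)) = 1/34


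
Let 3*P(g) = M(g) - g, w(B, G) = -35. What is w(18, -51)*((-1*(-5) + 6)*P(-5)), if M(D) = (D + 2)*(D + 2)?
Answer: -5390/3 ≈ -1796.7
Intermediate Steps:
M(D) = (2 + D)² (M(D) = (2 + D)*(2 + D) = (2 + D)²)
P(g) = -g/3 + (2 + g)²/3 (P(g) = ((2 + g)² - g)/3 = -g/3 + (2 + g)²/3)
w(18, -51)*((-1*(-5) + 6)*P(-5)) = -35*(-1*(-5) + 6)*(-⅓*(-5) + (2 - 5)²/3) = -35*(5 + 6)*(5/3 + (⅓)*(-3)²) = -385*(5/3 + (⅓)*9) = -385*(5/3 + 3) = -385*14/3 = -35*154/3 = -5390/3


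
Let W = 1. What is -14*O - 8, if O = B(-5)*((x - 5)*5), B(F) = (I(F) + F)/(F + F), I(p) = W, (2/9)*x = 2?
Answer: -120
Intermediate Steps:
x = 9 (x = (9/2)*2 = 9)
I(p) = 1
B(F) = (1 + F)/(2*F) (B(F) = (1 + F)/(F + F) = (1 + F)/((2*F)) = (1 + F)*(1/(2*F)) = (1 + F)/(2*F))
O = 8 (O = ((½)*(1 - 5)/(-5))*((9 - 5)*5) = ((½)*(-⅕)*(-4))*(4*5) = (⅖)*20 = 8)
-14*O - 8 = -14*8 - 8 = -112 - 8 = -120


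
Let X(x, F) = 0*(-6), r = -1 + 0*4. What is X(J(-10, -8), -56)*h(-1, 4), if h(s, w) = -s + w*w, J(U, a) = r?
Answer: 0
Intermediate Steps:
r = -1 (r = -1 + 0 = -1)
J(U, a) = -1
X(x, F) = 0
h(s, w) = w² - s (h(s, w) = -s + w² = w² - s)
X(J(-10, -8), -56)*h(-1, 4) = 0*(4² - 1*(-1)) = 0*(16 + 1) = 0*17 = 0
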